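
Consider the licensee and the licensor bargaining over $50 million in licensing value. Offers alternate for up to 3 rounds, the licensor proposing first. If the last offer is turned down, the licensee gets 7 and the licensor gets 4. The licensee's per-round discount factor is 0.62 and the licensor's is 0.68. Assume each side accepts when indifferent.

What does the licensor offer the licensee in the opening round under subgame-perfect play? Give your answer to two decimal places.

12.87

Solve by backward induction from round 3.
Round 3 (the licensor proposes): the licensee gets 7 if talks fail, so the licensor offers 7 and keeps 43.
Round 2 (the licensee proposes): the licensor can get 43 next round, worth 0.68 × 43 = 29.24 now; the licensee offers that and keeps 20.76.
Round 1 (the licensor proposes): the licensee can get 20.76 next round, worth 0.62 × 20.76 = 12.8712 now. The licensor offers 12.8712 and keeps 50 − 12.8712 = 37.1288.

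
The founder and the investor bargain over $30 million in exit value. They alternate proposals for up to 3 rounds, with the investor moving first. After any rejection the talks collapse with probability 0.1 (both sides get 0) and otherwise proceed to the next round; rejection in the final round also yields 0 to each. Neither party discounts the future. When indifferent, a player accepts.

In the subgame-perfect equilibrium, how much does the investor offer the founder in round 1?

2.7

Round 3 (the investor proposes): the founder will accept anything ≥ 0, so the investor offers 0 and keeps 30.
Round 2 (the founder proposes): rejecting gives the investor an expected 0.9 × 30 = 27, so the founder offers 27, keeping 3.
Round 1 (the investor proposes): rejecting gives the founder an expected 0.9 × 3 = 2.7, so the investor offers 2.7, keeping 27.3.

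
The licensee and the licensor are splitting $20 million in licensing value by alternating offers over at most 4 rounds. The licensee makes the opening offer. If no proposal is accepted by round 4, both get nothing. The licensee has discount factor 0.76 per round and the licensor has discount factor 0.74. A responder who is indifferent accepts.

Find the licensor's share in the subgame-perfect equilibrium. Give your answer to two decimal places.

11.88

Work backward from the last round.
Round 4 (the licensor proposes): rejection yields 0 for the licensee; the licensor offers 0 and keeps 20.
Round 3 (the licensee proposes): the licensor can get 20 next round, worth 0.74 × 20 = 14.8 now; the licensee offers that and keeps 5.2.
Round 2 (the licensor proposes): the licensee can get 5.2 next round, worth 0.76 × 5.2 = 3.952 now, so the licensor offers 3.952, keeping 16.048.
Round 1 (the licensee proposes): the licensor can get 16.048 next round, worth 0.74 × 16.048 = 11.87552 now, so the licensee offers 11.87552, keeping 8.12448.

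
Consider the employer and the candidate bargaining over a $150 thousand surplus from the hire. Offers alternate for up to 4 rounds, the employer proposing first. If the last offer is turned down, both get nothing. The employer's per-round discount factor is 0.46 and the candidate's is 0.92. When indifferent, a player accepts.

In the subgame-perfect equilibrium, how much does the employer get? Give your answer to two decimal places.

Round 4 (the candidate proposes): the employer will accept anything ≥ 0, so the candidate offers 0 and keeps 150.
Round 3 (the employer proposes): the candidate can get 150 next round, worth 0.92 × 150 = 138 now. The employer offers 138 and keeps 150 − 138 = 12.
Round 2 (the candidate proposes): the employer can get 12 next round, worth 0.46 × 12 = 5.52 now. The candidate offers 5.52 and keeps 150 − 5.52 = 144.48.
Round 1 (the employer proposes): the candidate can get 144.48 next round, worth 0.92 × 144.48 = 132.9216 now. The employer offers 132.9216 and keeps 150 − 132.9216 = 17.0784.

17.08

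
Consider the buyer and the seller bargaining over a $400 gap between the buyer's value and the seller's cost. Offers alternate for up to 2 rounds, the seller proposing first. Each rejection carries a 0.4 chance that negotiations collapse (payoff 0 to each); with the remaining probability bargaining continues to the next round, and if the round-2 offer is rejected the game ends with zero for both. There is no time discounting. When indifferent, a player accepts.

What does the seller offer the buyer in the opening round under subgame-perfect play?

By backward induction:
Round 2 (the buyer proposes): rejection yields 0 for the seller; the buyer offers 0 and keeps 400.
Round 1 (the seller proposes): rejecting gives the buyer an expected 0.6 × 400 = 240; the seller offers that and keeps 160.

240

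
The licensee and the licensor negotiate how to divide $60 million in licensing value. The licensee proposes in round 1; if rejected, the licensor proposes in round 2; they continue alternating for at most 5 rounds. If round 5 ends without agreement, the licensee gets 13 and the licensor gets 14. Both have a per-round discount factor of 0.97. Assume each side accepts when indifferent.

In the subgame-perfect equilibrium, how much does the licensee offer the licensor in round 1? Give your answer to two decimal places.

Work backward from the last round.
Round 5 (the licensee proposes): the licensor gets 14 if talks fail, so the licensee offers 14 and keeps 46.
Round 4 (the licensor proposes): the licensee can get 46 next round, worth 0.97 × 46 = 44.62 now, so the licensor offers 44.62, keeping 15.38.
Round 3 (the licensee proposes): the licensor can get 15.38 next round, worth 0.97 × 15.38 = 14.9186 now. The licensee offers 14.9186 and keeps 60 − 14.9186 = 45.0814.
Round 2 (the licensor proposes): the licensee can get 45.0814 next round, worth 0.97 × 45.0814 = 43.728958 now, so the licensor offers 43.728958, keeping 16.271042.
Round 1 (the licensee proposes): the licensor can get 16.271042 next round, worth 0.97 × 16.271042 = 15.78291074 now, so the licensee offers 15.78291074, keeping 44.21708926.

15.78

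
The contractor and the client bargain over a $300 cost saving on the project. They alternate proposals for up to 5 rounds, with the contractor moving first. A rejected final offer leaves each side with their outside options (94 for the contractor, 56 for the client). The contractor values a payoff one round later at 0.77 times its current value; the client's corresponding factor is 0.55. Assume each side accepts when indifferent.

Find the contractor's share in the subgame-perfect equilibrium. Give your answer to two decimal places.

Round 5 (the contractor proposes): the client gets 56 if talks fail, so the contractor offers 56 and keeps 244.
Round 4 (the client proposes): the contractor can get 244 next round, worth 0.77 × 244 = 187.88 now, so the client offers 187.88, keeping 112.12.
Round 3 (the contractor proposes): the client can get 112.12 next round, worth 0.55 × 112.12 = 61.666 now. The contractor offers 61.666 and keeps 300 − 61.666 = 238.334.
Round 2 (the client proposes): the contractor can get 238.334 next round, worth 0.77 × 238.334 = 183.51718 now; the client offers that and keeps 116.48282.
Round 1 (the contractor proposes): the client can get 116.48282 next round, worth 0.55 × 116.48282 = 64.065551 now. The contractor offers 64.065551 and keeps 300 − 64.065551 = 235.934449.

235.93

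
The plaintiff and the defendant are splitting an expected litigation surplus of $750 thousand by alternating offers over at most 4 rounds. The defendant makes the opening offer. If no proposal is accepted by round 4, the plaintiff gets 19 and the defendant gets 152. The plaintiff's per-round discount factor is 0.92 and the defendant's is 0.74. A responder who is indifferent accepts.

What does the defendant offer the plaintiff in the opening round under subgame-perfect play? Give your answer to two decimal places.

553.95

Round 4 (the plaintiff proposes): the defendant gets 152 if talks fail, so the plaintiff offers 152 and keeps 598.
Round 3 (the defendant proposes): the plaintiff can get 598 next round, worth 0.92 × 598 = 550.16 now, so the defendant offers 550.16, keeping 199.84.
Round 2 (the plaintiff proposes): the defendant can get 199.84 next round, worth 0.74 × 199.84 = 147.8816 now. The plaintiff offers 147.8816 and keeps 750 − 147.8816 = 602.1184.
Round 1 (the defendant proposes): the plaintiff can get 602.1184 next round, worth 0.92 × 602.1184 = 553.948928 now. The defendant offers 553.948928 and keeps 750 − 553.948928 = 196.051072.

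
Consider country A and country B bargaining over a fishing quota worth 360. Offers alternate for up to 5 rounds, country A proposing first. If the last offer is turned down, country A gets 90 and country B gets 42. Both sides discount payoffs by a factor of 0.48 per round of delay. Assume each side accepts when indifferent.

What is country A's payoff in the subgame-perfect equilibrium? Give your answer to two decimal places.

247.21

Round 5 (country A proposes): country B gets 42 if talks fail, so country A offers 42 and keeps 318.
Round 4 (country B proposes): country A can get 318 next round, worth 0.48 × 318 = 152.64 now; country B offers that and keeps 207.36.
Round 3 (country A proposes): country B can get 207.36 next round, worth 0.48 × 207.36 = 99.5328 now. Country A offers 99.5328 and keeps 360 − 99.5328 = 260.4672.
Round 2 (country B proposes): country A can get 260.4672 next round, worth 0.48 × 260.4672 = 125.024256 now. Country B offers 125.024256 and keeps 360 − 125.024256 = 234.975744.
Round 1 (country A proposes): country B can get 234.975744 next round, worth 0.48 × 234.975744 = 112.78835712 now. Country A offers 112.78835712 and keeps 360 − 112.78835712 = 247.21164288.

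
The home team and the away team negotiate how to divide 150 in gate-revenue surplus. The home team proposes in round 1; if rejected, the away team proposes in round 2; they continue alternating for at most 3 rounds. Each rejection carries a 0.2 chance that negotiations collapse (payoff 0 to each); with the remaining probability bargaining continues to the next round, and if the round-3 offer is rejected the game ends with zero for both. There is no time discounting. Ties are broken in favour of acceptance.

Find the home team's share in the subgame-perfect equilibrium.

By backward induction:
Round 3 (the home team proposes): rejection yields 0 for the away team; the home team offers 0 and keeps 150.
Round 2 (the away team proposes): rejecting gives the home team an expected 0.8 × 150 = 120. The away team offers 120 and keeps 150 − 120 = 30.
Round 1 (the home team proposes): rejecting gives the away team an expected 0.8 × 30 = 24, so the home team offers 24, keeping 126.

126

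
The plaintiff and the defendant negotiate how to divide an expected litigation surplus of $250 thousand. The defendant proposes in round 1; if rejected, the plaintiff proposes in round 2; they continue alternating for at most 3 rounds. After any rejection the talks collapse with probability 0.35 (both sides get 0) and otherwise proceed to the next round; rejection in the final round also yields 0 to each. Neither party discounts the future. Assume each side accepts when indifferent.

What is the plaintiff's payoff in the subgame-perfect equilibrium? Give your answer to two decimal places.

56.88

Round 3 (the defendant proposes): the plaintiff will accept anything ≥ 0, so the defendant offers 0 and keeps 250.
Round 2 (the plaintiff proposes): rejecting gives the defendant an expected 0.65 × 250 = 162.5. The plaintiff offers 162.5 and keeps 250 − 162.5 = 87.5.
Round 1 (the defendant proposes): rejecting gives the plaintiff an expected 0.65 × 87.5 = 56.875. The defendant offers 56.875 and keeps 250 − 56.875 = 193.125.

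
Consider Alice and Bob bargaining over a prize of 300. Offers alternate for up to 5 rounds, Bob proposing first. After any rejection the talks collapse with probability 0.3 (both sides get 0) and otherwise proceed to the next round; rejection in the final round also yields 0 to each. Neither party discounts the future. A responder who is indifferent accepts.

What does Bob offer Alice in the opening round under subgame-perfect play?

Round 5 (Bob proposes): rejection yields 0 for Alice; Bob offers 0 and keeps 300.
Round 4 (Alice proposes): rejecting gives Bob an expected 0.7 × 300 = 210; Alice offers that and keeps 90.
Round 3 (Bob proposes): rejecting gives Alice an expected 0.7 × 90 = 63; Bob offers that and keeps 237.
Round 2 (Alice proposes): rejecting gives Bob an expected 0.7 × 237 = 165.9. Alice offers 165.9 and keeps 300 − 165.9 = 134.1.
Round 1 (Bob proposes): rejecting gives Alice an expected 0.7 × 134.1 = 93.87; Bob offers that and keeps 206.13.

93.87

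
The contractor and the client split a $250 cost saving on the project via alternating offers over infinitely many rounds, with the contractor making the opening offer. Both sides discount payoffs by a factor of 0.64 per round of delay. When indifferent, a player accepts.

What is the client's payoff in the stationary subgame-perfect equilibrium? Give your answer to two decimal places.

In a stationary SPE each proposer offers the other exactly their discounted continuation value.
If the contractor keeps x when proposing and the client keeps y when proposing, then x = 250 − 0.64y and y = 250 − 0.64x.
Solving: x = 250(1 − 0.64) / (1 − 0.64·0.64) = 90 / 0.5904 ≈ 152.4390.
The client gets 250 − 152.4390 ≈ 97.5610.

97.56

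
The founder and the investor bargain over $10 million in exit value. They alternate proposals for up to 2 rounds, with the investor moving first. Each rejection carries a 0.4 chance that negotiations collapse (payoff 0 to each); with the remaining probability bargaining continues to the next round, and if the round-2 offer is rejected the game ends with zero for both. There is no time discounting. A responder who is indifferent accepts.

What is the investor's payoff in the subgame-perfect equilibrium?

By backward induction:
Round 2 (the founder proposes): the investor will accept anything ≥ 0, so the founder offers 0 and keeps 10.
Round 1 (the investor proposes): rejecting gives the founder an expected 0.6 × 10 = 6. The investor offers 6 and keeps 10 − 6 = 4.

4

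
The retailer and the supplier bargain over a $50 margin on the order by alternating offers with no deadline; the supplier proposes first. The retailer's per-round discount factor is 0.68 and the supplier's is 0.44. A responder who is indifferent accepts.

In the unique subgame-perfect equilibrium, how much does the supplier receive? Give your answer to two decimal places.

22.83

Let x be the supplier's share when the supplier proposes and y be the retailer's share when the retailer proposes.
The retailer accepts iff offered ≥ 0.68·y, so x = 50 − 0.68y. Symmetrically y = 50 − 0.44x.
Substituting: x = 50 − 0.68(50 − 0.44x), giving x(1 − 0.44·0.68) = 50(1 − 0.68).
So x = 50 × 0.32 / 0.7008 ≈ 22.8311, and the retailer receives 50 − x ≈ 27.1689.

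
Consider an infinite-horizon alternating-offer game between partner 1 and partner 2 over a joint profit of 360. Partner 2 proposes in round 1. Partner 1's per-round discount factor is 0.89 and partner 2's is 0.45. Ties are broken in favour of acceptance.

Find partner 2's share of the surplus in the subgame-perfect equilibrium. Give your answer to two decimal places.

In a stationary SPE each proposer offers the other exactly their discounted continuation value.
If partner 2 keeps x when proposing and partner 1 keeps y when proposing, then x = 360 − 0.89y and y = 360 − 0.45x.
Solving: x = 360(1 − 0.89) / (1 − 0.45·0.89) = 39.6 / 0.5995 ≈ 66.0550.
Partner 1 gets 360 − 66.0550 ≈ 293.9450.

66.06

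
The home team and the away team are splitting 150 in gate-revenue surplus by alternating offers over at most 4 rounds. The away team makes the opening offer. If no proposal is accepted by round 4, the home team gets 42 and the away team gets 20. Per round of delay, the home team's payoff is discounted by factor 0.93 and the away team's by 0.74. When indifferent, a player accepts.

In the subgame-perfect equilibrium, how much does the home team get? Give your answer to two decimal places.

Round 4 (the home team proposes): the away team gets 20 if talks fail, so the home team offers 20 and keeps 130.
Round 3 (the away team proposes): the home team can get 130 next round, worth 0.93 × 130 = 120.9 now, so the away team offers 120.9, keeping 29.1.
Round 2 (the home team proposes): the away team can get 29.1 next round, worth 0.74 × 29.1 = 21.534 now, so the home team offers 21.534, keeping 128.466.
Round 1 (the away team proposes): the home team can get 128.466 next round, worth 0.93 × 128.466 = 119.47338 now; the away team offers that and keeps 30.52662.

119.47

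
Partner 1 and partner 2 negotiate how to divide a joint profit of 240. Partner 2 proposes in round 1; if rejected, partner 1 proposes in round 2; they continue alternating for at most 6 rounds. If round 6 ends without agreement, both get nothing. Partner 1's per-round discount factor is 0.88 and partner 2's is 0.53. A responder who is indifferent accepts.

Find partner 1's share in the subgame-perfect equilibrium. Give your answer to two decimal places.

191.50

Work backward from the last round.
Round 6 (partner 1 proposes): partner 2 will accept anything ≥ 0, so partner 1 offers 0 and keeps 240.
Round 5 (partner 2 proposes): partner 1 can get 240 next round, worth 0.88 × 240 = 211.2 now; partner 2 offers that and keeps 28.8.
Round 4 (partner 1 proposes): partner 2 can get 28.8 next round, worth 0.53 × 28.8 = 15.264 now, so partner 1 offers 15.264, keeping 224.736.
Round 3 (partner 2 proposes): partner 1 can get 224.736 next round, worth 0.88 × 224.736 = 197.76768 now. Partner 2 offers 197.76768 and keeps 240 − 197.76768 = 42.23232.
Round 2 (partner 1 proposes): partner 2 can get 42.23232 next round, worth 0.53 × 42.23232 = 22.3831296 now, so partner 1 offers 22.3831296, keeping 217.6168704.
Round 1 (partner 2 proposes): partner 1 can get 217.6168704 next round, worth 0.88 × 217.6168704 = 191.502845952 now. Partner 2 offers 191.502845952 and keeps 240 − 191.502845952 = 48.497154048.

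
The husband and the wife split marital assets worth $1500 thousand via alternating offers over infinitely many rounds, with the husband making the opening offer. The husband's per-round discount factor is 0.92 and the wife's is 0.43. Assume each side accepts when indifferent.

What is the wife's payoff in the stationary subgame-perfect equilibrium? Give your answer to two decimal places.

85.37

Let x be the husband's share when the husband proposes and y be the wife's share when the wife proposes.
The wife accepts iff offered ≥ 0.43·y, so x = 1500 − 0.43y. Symmetrically y = 1500 − 0.92x.
Substituting: x = 1500 − 0.43(1500 − 0.92x), giving x(1 − 0.92·0.43) = 1500(1 − 0.43).
So x = 1500 × 0.57 / 0.6044 ≈ 1414.6261, and the wife receives 1500 − x ≈ 85.3739.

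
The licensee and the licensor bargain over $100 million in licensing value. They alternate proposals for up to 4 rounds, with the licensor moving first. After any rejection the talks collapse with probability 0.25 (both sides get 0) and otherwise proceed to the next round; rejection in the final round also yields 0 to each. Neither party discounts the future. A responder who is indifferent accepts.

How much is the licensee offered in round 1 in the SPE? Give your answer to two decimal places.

60.94

By backward induction:
Round 4 (the licensee proposes): rejection yields 0 for the licensor; the licensee offers 0 and keeps 100.
Round 3 (the licensor proposes): rejecting gives the licensee an expected 0.75 × 100 = 75. The licensor offers 75 and keeps 100 − 75 = 25.
Round 2 (the licensee proposes): rejecting gives the licensor an expected 0.75 × 25 = 18.75. The licensee offers 18.75 and keeps 100 − 18.75 = 81.25.
Round 1 (the licensor proposes): rejecting gives the licensee an expected 0.75 × 81.25 = 60.9375; the licensor offers that and keeps 39.0625.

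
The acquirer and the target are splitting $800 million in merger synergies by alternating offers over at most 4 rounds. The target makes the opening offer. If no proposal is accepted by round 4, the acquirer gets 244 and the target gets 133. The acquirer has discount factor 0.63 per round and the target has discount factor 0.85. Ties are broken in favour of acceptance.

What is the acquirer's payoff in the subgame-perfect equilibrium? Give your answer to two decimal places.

300.62

Work backward from the last round.
Round 4 (the acquirer proposes): the target gets 133 if talks fail, so the acquirer offers 133 and keeps 667.
Round 3 (the target proposes): the acquirer can get 667 next round, worth 0.63 × 667 = 420.21 now, so the target offers 420.21, keeping 379.79.
Round 2 (the acquirer proposes): the target can get 379.79 next round, worth 0.85 × 379.79 = 322.8215 now; the acquirer offers that and keeps 477.1785.
Round 1 (the target proposes): the acquirer can get 477.1785 next round, worth 0.63 × 477.1785 = 300.622455 now; the target offers that and keeps 499.377545.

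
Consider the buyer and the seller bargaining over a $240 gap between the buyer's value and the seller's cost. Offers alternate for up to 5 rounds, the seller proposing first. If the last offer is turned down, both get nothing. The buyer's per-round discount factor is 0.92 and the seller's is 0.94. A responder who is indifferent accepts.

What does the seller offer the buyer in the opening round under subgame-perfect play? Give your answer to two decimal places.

24.70

Round 5 (the seller proposes): rejection yields 0 for the buyer; the seller offers 0 and keeps 240.
Round 4 (the buyer proposes): the seller can get 240 next round, worth 0.94 × 240 = 225.6 now. The buyer offers 225.6 and keeps 240 − 225.6 = 14.4.
Round 3 (the seller proposes): the buyer can get 14.4 next round, worth 0.92 × 14.4 = 13.248 now. The seller offers 13.248 and keeps 240 − 13.248 = 226.752.
Round 2 (the buyer proposes): the seller can get 226.752 next round, worth 0.94 × 226.752 = 213.14688 now. The buyer offers 213.14688 and keeps 240 − 213.14688 = 26.85312.
Round 1 (the seller proposes): the buyer can get 26.85312 next round, worth 0.92 × 26.85312 = 24.7048704 now; the seller offers that and keeps 215.2951296.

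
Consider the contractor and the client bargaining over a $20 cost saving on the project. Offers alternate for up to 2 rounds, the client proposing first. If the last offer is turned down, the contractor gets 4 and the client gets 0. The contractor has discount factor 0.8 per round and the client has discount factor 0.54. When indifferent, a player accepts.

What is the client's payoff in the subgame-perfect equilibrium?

Round 2 (the contractor proposes): rejection yields 0 for the client; the contractor offers 0 and keeps 20.
Round 1 (the client proposes): the contractor can get 20 next round, worth 0.8 × 20 = 16 now. The client offers 16 and keeps 20 − 16 = 4.

4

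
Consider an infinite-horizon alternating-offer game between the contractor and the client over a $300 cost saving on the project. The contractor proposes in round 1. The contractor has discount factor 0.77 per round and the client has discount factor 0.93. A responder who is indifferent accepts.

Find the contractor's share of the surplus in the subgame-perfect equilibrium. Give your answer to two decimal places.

When the contractor proposes, the client accepts any offer worth at least 0.93 times what the client would get by proposing next round; and vice versa.
This gives x = 300 − 0.93y and y = 300 − 0.77x, where x and y are each side's share when it proposes.
Hence (1 − 0.93·0.77)x = 300(1 − 0.93), i.e. 0.2839·x = 21.
x ≈ 73.9697; the client's share is 300 − x ≈ 226.0303.

73.97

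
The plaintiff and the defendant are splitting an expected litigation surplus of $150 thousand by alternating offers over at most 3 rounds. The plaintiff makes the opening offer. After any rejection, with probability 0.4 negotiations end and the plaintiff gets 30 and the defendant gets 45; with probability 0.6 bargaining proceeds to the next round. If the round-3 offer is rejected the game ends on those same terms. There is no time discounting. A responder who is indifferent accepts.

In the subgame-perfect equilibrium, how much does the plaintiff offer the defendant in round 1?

By backward induction:
Round 3 (the plaintiff proposes): the defendant gets 45 if talks fail, so the plaintiff offers 45 and keeps 105.
Round 2 (the defendant proposes): rejecting gives the plaintiff an expected 0.6 × 105 + 0.4 × 30 = 75, so the defendant offers 75, keeping 75.
Round 1 (the plaintiff proposes): rejecting gives the defendant an expected 0.6 × 75 + 0.4 × 45 = 63, so the plaintiff offers 63, keeping 87.

63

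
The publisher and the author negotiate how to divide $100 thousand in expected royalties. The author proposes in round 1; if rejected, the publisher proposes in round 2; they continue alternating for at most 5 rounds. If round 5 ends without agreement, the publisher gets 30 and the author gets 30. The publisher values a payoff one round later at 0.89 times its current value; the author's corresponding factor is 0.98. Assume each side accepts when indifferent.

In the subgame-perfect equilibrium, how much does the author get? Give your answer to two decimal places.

Round 5 (the author proposes): the publisher gets 30 if talks fail, so the author offers 30 and keeps 70.
Round 4 (the publisher proposes): the author can get 70 next round, worth 0.98 × 70 = 68.6 now; the publisher offers that and keeps 31.4.
Round 3 (the author proposes): the publisher can get 31.4 next round, worth 0.89 × 31.4 = 27.946 now. The author offers 27.946 and keeps 100 − 27.946 = 72.054.
Round 2 (the publisher proposes): the author can get 72.054 next round, worth 0.98 × 72.054 = 70.61292 now, so the publisher offers 70.61292, keeping 29.38708.
Round 1 (the author proposes): the publisher can get 29.38708 next round, worth 0.89 × 29.38708 = 26.1545012 now, so the author offers 26.1545012, keeping 73.8454988.

73.85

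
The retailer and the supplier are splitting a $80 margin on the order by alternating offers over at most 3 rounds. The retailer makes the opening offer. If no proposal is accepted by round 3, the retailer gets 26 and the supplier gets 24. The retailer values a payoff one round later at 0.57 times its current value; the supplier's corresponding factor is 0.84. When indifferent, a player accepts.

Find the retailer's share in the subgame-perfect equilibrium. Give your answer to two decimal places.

Round 3 (the retailer proposes): the supplier gets 24 if talks fail, so the retailer offers 24 and keeps 56.
Round 2 (the supplier proposes): the retailer can get 56 next round, worth 0.57 × 56 = 31.92 now. The supplier offers 31.92 and keeps 80 − 31.92 = 48.08.
Round 1 (the retailer proposes): the supplier can get 48.08 next round, worth 0.84 × 48.08 = 40.3872 now, so the retailer offers 40.3872, keeping 39.6128.

39.61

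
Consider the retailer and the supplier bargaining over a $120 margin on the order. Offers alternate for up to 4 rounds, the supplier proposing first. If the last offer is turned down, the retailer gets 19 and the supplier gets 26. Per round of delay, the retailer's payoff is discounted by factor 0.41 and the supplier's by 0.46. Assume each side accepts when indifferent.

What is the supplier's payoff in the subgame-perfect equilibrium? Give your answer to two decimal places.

86.16

Round 4 (the retailer proposes): the supplier gets 26 if talks fail, so the retailer offers 26 and keeps 94.
Round 3 (the supplier proposes): the retailer can get 94 next round, worth 0.41 × 94 = 38.54 now. The supplier offers 38.54 and keeps 120 − 38.54 = 81.46.
Round 2 (the retailer proposes): the supplier can get 81.46 next round, worth 0.46 × 81.46 = 37.4716 now; the retailer offers that and keeps 82.5284.
Round 1 (the supplier proposes): the retailer can get 82.5284 next round, worth 0.41 × 82.5284 = 33.836644 now; the supplier offers that and keeps 86.163356.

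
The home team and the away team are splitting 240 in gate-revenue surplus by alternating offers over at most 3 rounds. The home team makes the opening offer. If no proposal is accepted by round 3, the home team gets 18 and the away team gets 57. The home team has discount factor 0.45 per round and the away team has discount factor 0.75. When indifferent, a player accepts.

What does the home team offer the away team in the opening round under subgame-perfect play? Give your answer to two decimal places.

Round 3 (the home team proposes): the away team gets 57 if talks fail, so the home team offers 57 and keeps 183.
Round 2 (the away team proposes): the home team can get 183 next round, worth 0.45 × 183 = 82.35 now. The away team offers 82.35 and keeps 240 − 82.35 = 157.65.
Round 1 (the home team proposes): the away team can get 157.65 next round, worth 0.75 × 157.65 = 118.2375 now; the home team offers that and keeps 121.7625.

118.24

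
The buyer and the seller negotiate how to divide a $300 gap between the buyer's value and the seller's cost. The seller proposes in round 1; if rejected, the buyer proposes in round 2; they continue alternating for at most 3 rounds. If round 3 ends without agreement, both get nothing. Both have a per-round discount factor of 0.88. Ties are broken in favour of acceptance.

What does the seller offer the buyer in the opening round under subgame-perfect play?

31.68

Solve by backward induction from round 3.
Round 3 (the seller proposes): the buyer will accept anything ≥ 0, so the seller offers 0 and keeps 300.
Round 2 (the buyer proposes): the seller can get 300 next round, worth 0.88 × 300 = 264 now; the buyer offers that and keeps 36.
Round 1 (the seller proposes): the buyer can get 36 next round, worth 0.88 × 36 = 31.68 now, so the seller offers 31.68, keeping 268.32.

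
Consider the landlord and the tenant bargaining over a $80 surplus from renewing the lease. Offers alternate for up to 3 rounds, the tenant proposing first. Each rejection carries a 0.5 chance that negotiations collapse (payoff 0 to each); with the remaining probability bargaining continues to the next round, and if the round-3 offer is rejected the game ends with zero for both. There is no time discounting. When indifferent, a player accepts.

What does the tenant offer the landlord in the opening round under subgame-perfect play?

20

By backward induction:
Round 3 (the tenant proposes): rejection yields 0 for the landlord; the tenant offers 0 and keeps 80.
Round 2 (the landlord proposes): rejecting gives the tenant an expected 0.5 × 80 = 40. The landlord offers 40 and keeps 80 − 40 = 40.
Round 1 (the tenant proposes): rejecting gives the landlord an expected 0.5 × 40 = 20; the tenant offers that and keeps 60.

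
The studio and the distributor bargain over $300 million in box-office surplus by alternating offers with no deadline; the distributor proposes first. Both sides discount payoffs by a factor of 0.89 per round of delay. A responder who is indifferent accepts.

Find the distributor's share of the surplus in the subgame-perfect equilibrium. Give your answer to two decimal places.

158.73

When the distributor proposes, the studio accepts any offer worth at least 0.89 times what the studio would get by proposing next round; and vice versa.
This gives x = 300 − 0.89y and y = 300 − 0.89x, where x and y are each side's share when it proposes.
Hence (1 − 0.89·0.89)x = 300(1 − 0.89), i.e. 0.2079·x = 33.
x ≈ 158.7302; the studio's share is 300 − x ≈ 141.2698.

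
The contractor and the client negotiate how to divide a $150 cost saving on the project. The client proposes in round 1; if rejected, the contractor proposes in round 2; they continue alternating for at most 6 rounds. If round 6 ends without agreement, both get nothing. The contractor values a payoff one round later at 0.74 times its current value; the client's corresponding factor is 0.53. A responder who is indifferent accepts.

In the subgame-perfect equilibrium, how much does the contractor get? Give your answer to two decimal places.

Round 6 (the contractor proposes): rejection yields 0 for the client; the contractor offers 0 and keeps 150.
Round 5 (the client proposes): the contractor can get 150 next round, worth 0.74 × 150 = 111 now, so the client offers 111, keeping 39.
Round 4 (the contractor proposes): the client can get 39 next round, worth 0.53 × 39 = 20.67 now; the contractor offers that and keeps 129.33.
Round 3 (the client proposes): the contractor can get 129.33 next round, worth 0.74 × 129.33 = 95.7042 now; the client offers that and keeps 54.2958.
Round 2 (the contractor proposes): the client can get 54.2958 next round, worth 0.53 × 54.2958 = 28.776774 now; the contractor offers that and keeps 121.223226.
Round 1 (the client proposes): the contractor can get 121.223226 next round, worth 0.74 × 121.223226 = 89.70518724 now; the client offers that and keeps 60.29481276.

89.71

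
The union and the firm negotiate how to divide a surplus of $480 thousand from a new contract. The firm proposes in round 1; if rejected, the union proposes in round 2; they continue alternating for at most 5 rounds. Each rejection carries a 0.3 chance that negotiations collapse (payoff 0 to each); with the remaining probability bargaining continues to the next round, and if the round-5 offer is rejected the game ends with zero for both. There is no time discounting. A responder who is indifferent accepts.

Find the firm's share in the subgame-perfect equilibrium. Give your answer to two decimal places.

By backward induction:
Round 5 (the firm proposes): rejection yields 0 for the union; the firm offers 0 and keeps 480.
Round 4 (the union proposes): rejecting gives the firm an expected 0.7 × 480 = 336; the union offers that and keeps 144.
Round 3 (the firm proposes): rejecting gives the union an expected 0.7 × 144 = 100.8; the firm offers that and keeps 379.2.
Round 2 (the union proposes): rejecting gives the firm an expected 0.7 × 379.2 = 265.44, so the union offers 265.44, keeping 214.56.
Round 1 (the firm proposes): rejecting gives the union an expected 0.7 × 214.56 = 150.192; the firm offers that and keeps 329.808.

329.81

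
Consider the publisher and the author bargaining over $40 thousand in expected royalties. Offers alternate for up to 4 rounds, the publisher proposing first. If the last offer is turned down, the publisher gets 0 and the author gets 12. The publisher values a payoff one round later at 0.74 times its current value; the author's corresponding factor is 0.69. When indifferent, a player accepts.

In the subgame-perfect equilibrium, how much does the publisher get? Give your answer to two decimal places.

18.73

Round 4 (the author proposes): rejection yields 0 for the publisher; the author offers 0 and keeps 40.
Round 3 (the publisher proposes): the author can get 40 next round, worth 0.69 × 40 = 27.6 now, so the publisher offers 27.6, keeping 12.4.
Round 2 (the author proposes): the publisher can get 12.4 next round, worth 0.74 × 12.4 = 9.176 now; the author offers that and keeps 30.824.
Round 1 (the publisher proposes): the author can get 30.824 next round, worth 0.69 × 30.824 = 21.26856 now. The publisher offers 21.26856 and keeps 40 − 21.26856 = 18.73144.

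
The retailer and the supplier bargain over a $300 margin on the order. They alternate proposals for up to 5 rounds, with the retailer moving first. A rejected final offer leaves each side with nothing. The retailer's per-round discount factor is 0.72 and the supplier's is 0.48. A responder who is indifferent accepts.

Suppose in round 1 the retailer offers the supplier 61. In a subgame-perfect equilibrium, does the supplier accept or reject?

Accept

Round 5 (the retailer proposes): the supplier will accept anything ≥ 0, so the retailer offers 0 and keeps 300.
Round 4 (the supplier proposes): the retailer can get 300 next round, worth 0.72 × 300 = 216 now; the supplier offers that and keeps 84.
Round 3 (the retailer proposes): the supplier can get 84 next round, worth 0.48 × 84 = 40.32 now; the retailer offers that and keeps 259.68.
Round 2 (the supplier proposes): the retailer can get 259.68 next round, worth 0.72 × 259.68 = 186.9696 now. The supplier offers 186.9696 and keeps 300 − 186.9696 = 113.0304.
So by rejecting in round 1, the supplier gets 113.0304 next round, worth 0.48 × 113.0304 = 54.254592 now.
Offer 61 ≥ 54.254592, so the supplier accepts.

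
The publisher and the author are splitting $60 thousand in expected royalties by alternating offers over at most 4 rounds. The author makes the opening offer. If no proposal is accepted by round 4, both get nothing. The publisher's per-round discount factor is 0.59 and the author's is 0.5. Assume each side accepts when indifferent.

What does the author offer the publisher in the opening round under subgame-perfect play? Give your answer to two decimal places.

Round 4 (the publisher proposes): rejection yields 0 for the author; the publisher offers 0 and keeps 60.
Round 3 (the author proposes): the publisher can get 60 next round, worth 0.59 × 60 = 35.4 now, so the author offers 35.4, keeping 24.6.
Round 2 (the publisher proposes): the author can get 24.6 next round, worth 0.5 × 24.6 = 12.3 now, so the publisher offers 12.3, keeping 47.7.
Round 1 (the author proposes): the publisher can get 47.7 next round, worth 0.59 × 47.7 = 28.143 now. The author offers 28.143 and keeps 60 − 28.143 = 31.857.

28.14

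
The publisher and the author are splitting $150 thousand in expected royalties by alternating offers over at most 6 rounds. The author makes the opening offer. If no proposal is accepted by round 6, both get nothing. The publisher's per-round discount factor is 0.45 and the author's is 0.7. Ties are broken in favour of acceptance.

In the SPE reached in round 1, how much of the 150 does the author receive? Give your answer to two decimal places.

Solve by backward induction from round 6.
Round 6 (the publisher proposes): the author will accept anything ≥ 0, so the publisher offers 0 and keeps 150.
Round 5 (the author proposes): the publisher can get 150 next round, worth 0.45 × 150 = 67.5 now. The author offers 67.5 and keeps 150 − 67.5 = 82.5.
Round 4 (the publisher proposes): the author can get 82.5 next round, worth 0.7 × 82.5 = 57.75 now; the publisher offers that and keeps 92.25.
Round 3 (the author proposes): the publisher can get 92.25 next round, worth 0.45 × 92.25 = 41.5125 now; the author offers that and keeps 108.4875.
Round 2 (the publisher proposes): the author can get 108.4875 next round, worth 0.7 × 108.4875 = 75.94125 now, so the publisher offers 75.94125, keeping 74.05875.
Round 1 (the author proposes): the publisher can get 74.05875 next round, worth 0.45 × 74.05875 = 33.3264375 now; the author offers that and keeps 116.6735625.

116.67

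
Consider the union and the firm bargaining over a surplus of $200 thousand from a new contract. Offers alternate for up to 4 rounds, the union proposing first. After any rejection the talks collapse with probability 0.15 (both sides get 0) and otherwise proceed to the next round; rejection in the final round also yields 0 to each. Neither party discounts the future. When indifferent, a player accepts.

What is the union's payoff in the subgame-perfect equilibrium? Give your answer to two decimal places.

Round 4 (the firm proposes): rejection yields 0 for the union; the firm offers 0 and keeps 200.
Round 3 (the union proposes): rejecting gives the firm an expected 0.85 × 200 = 170; the union offers that and keeps 30.
Round 2 (the firm proposes): rejecting gives the union an expected 0.85 × 30 = 25.5. The firm offers 25.5 and keeps 200 − 25.5 = 174.5.
Round 1 (the union proposes): rejecting gives the firm an expected 0.85 × 174.5 = 148.325. The union offers 148.325 and keeps 200 − 148.325 = 51.675.

51.68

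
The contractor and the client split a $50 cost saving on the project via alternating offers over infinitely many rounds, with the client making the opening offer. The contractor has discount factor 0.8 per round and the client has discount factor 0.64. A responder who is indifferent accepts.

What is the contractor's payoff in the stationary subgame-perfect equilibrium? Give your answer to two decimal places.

When the client proposes, the contractor accepts any offer worth at least 0.8 times what the contractor would get by proposing next round; and vice versa.
This gives x = 50 − 0.8y and y = 50 − 0.64x, where x and y are each side's share when it proposes.
Hence (1 − 0.8·0.64)x = 50(1 − 0.8), i.e. 0.488·x = 10.
x ≈ 20.4918; the contractor's share is 50 − x ≈ 29.5082.

29.51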